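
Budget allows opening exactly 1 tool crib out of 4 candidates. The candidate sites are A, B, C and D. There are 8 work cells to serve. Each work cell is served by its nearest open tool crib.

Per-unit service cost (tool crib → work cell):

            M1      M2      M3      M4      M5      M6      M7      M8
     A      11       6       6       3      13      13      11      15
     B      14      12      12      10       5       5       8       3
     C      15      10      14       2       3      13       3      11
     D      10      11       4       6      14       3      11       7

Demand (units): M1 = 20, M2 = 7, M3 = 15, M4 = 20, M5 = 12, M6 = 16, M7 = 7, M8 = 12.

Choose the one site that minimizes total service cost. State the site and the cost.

With exactly 1 open, each work cell uses its cheapest among the chosen.
{D}: M1→D 10·20=200, M2→D 11·7=77, M3→D 4·15=60, M4→D 6·20=120, M5→D 14·12=168, M6→D 3·16=48, M7→D 11·7=77, M8→D 7·12=84. Service cost 834.
{B}: service cost 976
{C}: service cost 1017
Among all 4 size-1 choices, {D} is lowest.

Choose D only; total service cost 834.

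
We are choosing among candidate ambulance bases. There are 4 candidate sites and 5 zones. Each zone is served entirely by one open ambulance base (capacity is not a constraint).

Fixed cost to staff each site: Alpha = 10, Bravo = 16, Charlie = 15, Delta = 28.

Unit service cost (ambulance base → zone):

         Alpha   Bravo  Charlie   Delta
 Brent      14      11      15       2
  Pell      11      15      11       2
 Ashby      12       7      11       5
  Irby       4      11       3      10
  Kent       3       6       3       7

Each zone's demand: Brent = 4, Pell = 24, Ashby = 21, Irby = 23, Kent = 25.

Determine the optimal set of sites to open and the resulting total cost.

Open Charlie and Delta; minimum total cost 348.

For any fixed open set, each zone goes to its cheapest open site; total = fixed + service.
{Charlie, Delta}: Brent→Delta 2·4=8, Pell→Delta 2·24=48, Ashby→Delta 5·21=105, Irby→Charlie 3·23=69, Kent→Charlie 3·25=75. Service 305; fixed 43; total 348.
{Alpha, Charlie, Delta}: Brent→Delta 2·4=8, Pell→Delta 2·24=48, Ashby→Delta 5·21=105, Irby→Charlie 3·23=69, Kent→Alpha 3·25=75. Service 305; fixed 53; total 358.
{Bravo, Charlie, Delta}: Brent→Delta 2·4=8, Pell→Delta 2·24=48, Ashby→Delta 5·21=105, Irby→Charlie 3·23=69, Kent→Charlie 3·25=75. Service 305; fixed 59; total 364.
{Alpha, Bravo, Charlie, Delta}: Brent→Delta 2·4=8, Pell→Delta 2·24=48, Ashby→Delta 5·21=105, Irby→Charlie 3·23=69, Kent→Alpha 3·25=75. Service 305; fixed 69; total 374.
(All 15 nonempty subsets were checked; Charlie and Delta is lowest.)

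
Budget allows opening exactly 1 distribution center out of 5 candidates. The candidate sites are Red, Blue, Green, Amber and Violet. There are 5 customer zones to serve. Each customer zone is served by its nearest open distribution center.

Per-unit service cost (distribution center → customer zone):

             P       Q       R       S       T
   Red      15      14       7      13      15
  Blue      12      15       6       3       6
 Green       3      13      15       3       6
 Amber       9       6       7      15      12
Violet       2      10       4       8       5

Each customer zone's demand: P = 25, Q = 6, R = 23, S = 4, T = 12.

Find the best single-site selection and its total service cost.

Choose Violet only; total service cost 294.

With exactly 1 open, each customer zone uses its cheapest among the chosen.
{Violet}: P→Violet 2·25=50, Q→Violet 10·6=60, R→Violet 4·23=92, S→Violet 8·4=32, T→Violet 5·12=60. Service cost 294.
{Green}: service cost 582
{Blue}: service cost 612
Among all 5 size-1 choices, {Violet} is lowest.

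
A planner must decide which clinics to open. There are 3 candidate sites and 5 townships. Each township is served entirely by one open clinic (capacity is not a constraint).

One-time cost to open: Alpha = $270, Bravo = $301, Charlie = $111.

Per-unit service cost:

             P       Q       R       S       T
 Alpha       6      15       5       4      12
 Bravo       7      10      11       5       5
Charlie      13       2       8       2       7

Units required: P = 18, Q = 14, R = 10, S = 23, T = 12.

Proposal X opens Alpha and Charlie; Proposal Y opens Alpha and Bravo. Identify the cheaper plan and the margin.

Proposal X: {Alpha, Charlie}: P→Alpha 6·18=108, Q→Charlie 2·14=28, R→Alpha 5·10=50, S→Charlie 2·23=46, T→Charlie 7·12=84. Service 316; fixed 381; total 697.
Proposal Y: {Alpha, Bravo}: P→Alpha 6·18=108, Q→Bravo 10·14=140, R→Alpha 5·10=50, S→Alpha 4·23=92, T→Bravo 5·12=60. Service 450; fixed 571; total 1021.
Difference: |697 − 1021| = 324.

Proposal X is cheaper by 324.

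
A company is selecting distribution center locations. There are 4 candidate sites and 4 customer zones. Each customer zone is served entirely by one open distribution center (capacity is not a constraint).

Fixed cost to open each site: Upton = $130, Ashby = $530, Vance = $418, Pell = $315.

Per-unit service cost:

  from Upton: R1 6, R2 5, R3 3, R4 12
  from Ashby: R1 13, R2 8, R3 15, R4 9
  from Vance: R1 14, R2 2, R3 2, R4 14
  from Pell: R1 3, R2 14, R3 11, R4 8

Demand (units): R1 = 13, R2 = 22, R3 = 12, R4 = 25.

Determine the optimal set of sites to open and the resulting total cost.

Open Upton only; minimum total cost 654.

For any fixed open set, each customer zone goes to its cheapest open site; total = fixed + service.
{Upton}: R1→Upton 6·13=78, R2→Upton 5·22=110, R3→Upton 3·12=36, R4→Upton 12·25=300. Service 524; fixed 130; total 654.
{Upton, Pell}: service 385 + fixed 445 = 830
{Upton, Vance}: R1→Upton 6·13=78, R2→Vance 2·22=44, R3→Vance 2·12=24, R4→Upton 12·25=300. Service 446; fixed 548; total 994.
{Upton, Ashby, Vance, Pell}: service 307 + fixed 1393 = 1700
No other subset beats 654.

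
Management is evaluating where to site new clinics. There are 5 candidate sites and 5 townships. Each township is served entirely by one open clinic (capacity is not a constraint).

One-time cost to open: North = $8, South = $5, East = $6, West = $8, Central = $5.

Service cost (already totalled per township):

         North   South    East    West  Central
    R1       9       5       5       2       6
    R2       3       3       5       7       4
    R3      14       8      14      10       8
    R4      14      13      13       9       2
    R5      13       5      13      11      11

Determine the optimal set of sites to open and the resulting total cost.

For any fixed open set, each township goes to its cheapest open site; total = fixed + service.
{South, Central}: R1→South 5, R2→South 3, R3→South 8, R4→Central 2, R5→South 5. Service 23; fixed 10; total 33.
{Central}: service 31 + fixed 5 = 36
{South, West, Central}: service 20 + fixed 18 = 38
{North, South, East, West, Central}: R1→West 2, R2→North 3, R3→South 8, R4→Central 2, R5→South 5. Service 20; fixed 32; total 52.
No other subset beats 33.

Open South and Central; minimum total cost 33.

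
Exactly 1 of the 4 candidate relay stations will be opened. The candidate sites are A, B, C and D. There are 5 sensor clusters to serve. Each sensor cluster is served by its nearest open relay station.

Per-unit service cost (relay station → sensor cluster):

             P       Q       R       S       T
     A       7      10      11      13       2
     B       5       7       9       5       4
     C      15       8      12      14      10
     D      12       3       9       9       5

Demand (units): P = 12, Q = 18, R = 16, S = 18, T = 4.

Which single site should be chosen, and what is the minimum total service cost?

Choose B only; total service cost 436.

With exactly 1 open, each sensor cluster uses its cheapest among the chosen.
{B}: P→B 5·12=60, Q→B 7·18=126, R→B 9·16=144, S→B 5·18=90, T→B 4·4=16. Service cost 436.
{D}: service cost 524
{A}: service cost 682
Among all 4 size-1 choices, {B} is lowest.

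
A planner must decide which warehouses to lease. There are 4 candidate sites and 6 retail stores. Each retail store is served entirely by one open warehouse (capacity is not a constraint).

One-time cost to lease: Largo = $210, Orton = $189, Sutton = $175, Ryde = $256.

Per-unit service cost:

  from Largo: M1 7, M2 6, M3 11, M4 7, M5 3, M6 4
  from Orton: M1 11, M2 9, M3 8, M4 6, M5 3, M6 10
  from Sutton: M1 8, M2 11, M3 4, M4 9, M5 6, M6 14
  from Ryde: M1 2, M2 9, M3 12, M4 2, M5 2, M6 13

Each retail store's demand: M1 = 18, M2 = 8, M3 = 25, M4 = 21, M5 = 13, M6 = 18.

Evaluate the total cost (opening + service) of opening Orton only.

Total cost: 1004

Each retail store is assigned to its cheapest site among the open ones.
{Orton}: M1→Orton 11·18=198, M2→Orton 9·8=72, M3→Orton 8·25=200, M4→Orton 6·21=126, M5→Orton 3·13=39, M6→Orton 10·18=180. Service 815; fixed 189; total 1004.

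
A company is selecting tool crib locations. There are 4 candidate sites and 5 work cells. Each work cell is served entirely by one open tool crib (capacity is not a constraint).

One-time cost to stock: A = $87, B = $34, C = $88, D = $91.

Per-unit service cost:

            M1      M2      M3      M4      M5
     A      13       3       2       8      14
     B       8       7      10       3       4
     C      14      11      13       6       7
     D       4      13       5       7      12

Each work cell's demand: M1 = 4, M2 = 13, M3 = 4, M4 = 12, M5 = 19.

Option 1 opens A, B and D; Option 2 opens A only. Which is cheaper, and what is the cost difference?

Option 1 is cheaper by 161.

Option 1: {A, B, D}: M1→D 4·4=16, M2→A 3·13=39, M3→A 2·4=8, M4→B 3·12=36, M5→B 4·19=76. Service 175; fixed 212; total 387.
Option 2: {A}: M1→A 13·4=52, M2→A 3·13=39, M3→A 2·4=8, M4→A 8·12=96, M5→A 14·19=266. Service 461; fixed 87; total 548.
Difference: |387 − 548| = 161.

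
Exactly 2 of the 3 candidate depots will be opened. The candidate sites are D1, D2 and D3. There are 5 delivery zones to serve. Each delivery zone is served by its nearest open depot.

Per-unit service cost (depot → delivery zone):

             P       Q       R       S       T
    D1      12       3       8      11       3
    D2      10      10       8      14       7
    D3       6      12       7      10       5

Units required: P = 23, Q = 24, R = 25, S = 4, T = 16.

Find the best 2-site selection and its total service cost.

With exactly 2 open, each delivery zone uses its cheapest among the chosen.
{D1, D3}: P→D3 6·23=138, Q→D1 3·24=72, R→D3 7·25=175, S→D3 10·4=40, T→D1 3·16=48. Service cost 473.
{D1, D2}: service cost 594
{D2, D3}: service cost 673
Among all 3 size-2 choices, {D1, D3} is lowest.

Choose D1 and D3; total service cost 473.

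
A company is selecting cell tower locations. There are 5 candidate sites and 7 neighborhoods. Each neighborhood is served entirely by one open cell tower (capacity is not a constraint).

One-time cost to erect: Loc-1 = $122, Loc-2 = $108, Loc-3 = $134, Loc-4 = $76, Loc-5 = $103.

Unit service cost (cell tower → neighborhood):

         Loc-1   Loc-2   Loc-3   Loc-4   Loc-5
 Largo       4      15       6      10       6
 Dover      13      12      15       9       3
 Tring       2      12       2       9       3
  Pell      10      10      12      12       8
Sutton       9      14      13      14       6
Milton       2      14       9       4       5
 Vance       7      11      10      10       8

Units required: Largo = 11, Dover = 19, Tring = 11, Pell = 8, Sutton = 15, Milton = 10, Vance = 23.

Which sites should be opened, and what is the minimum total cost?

Open Loc-5 only; minimum total cost 647.

For any fixed open set, each neighborhood goes to its cheapest open site; total = fixed + service.
{Loc-5}: Largo→Loc-5 6·11=66, Dover→Loc-5 3·19=57, Tring→Loc-5 3·11=33, Pell→Loc-5 8·8=64, Sutton→Loc-5 6·15=90, Milton→Loc-5 5·10=50, Vance→Loc-5 8·23=184. Service 544; fixed 103; total 647.
{Loc-1, Loc-5}: Largo→Loc-1 4·11=44, Dover→Loc-5 3·19=57, Tring→Loc-1 2·11=22, Pell→Loc-5 8·8=64, Sutton→Loc-5 6·15=90, Milton→Loc-1 2·10=20, Vance→Loc-1 7·23=161. Service 458; fixed 225; total 683.
{Loc-4, Loc-5}: service 534 + fixed 179 = 713
{Loc-1, Loc-2, Loc-3, Loc-4, Loc-5}: Largo→Loc-1 4·11=44, Dover→Loc-5 3·19=57, Tring→Loc-1 2·11=22, Pell→Loc-5 8·8=64, Sutton→Loc-5 6·15=90, Milton→Loc-1 2·10=20, Vance→Loc-1 7·23=161. Service 458; fixed 543; total 1001.
No other subset beats 647.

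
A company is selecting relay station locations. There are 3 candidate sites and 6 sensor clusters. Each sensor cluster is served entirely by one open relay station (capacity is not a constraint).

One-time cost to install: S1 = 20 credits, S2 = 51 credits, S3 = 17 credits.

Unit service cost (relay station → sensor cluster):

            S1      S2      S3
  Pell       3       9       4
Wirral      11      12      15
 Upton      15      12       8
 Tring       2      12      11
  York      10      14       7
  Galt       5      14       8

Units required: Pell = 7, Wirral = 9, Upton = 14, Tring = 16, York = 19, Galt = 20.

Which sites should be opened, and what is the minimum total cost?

For any fixed open set, each sensor cluster goes to its cheapest open site; total = fixed + service.
{S1, S3}: Pell→S1 3·7=21, Wirral→S1 11·9=99, Upton→S3 8·14=112, Tring→S1 2·16=32, York→S3 7·19=133, Galt→S1 5·20=100. Service 497; fixed 37; total 534.
{S1, S2, S3}: service 497 + fixed 88 = 585
{S1}: service 652 + fixed 20 = 672
{S3}: Pell→S3 4·7=28, Wirral→S3 15·9=135, Upton→S3 8·14=112, Tring→S3 11·16=176, York→S3 7·19=133, Galt→S3 8·20=160. Service 744; fixed 17; total 761.
No other subset beats 534.

Open S1 and S3; minimum total cost 534.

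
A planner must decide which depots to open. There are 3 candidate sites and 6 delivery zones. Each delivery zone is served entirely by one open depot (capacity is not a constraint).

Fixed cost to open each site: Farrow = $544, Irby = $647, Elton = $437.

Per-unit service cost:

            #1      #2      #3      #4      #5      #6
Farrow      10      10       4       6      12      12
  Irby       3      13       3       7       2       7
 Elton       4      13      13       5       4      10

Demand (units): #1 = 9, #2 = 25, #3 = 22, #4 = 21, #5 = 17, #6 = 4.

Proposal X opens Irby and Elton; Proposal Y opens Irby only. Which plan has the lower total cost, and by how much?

Proposal Y is cheaper by 395.

Proposal X: {Irby, Elton}: #1→Irby 3·9=27, #2→Irby 13·25=325, #3→Irby 3·22=66, #4→Elton 5·21=105, #5→Irby 2·17=34, #6→Irby 7·4=28. Service 585; fixed 1084; total 1669.
Proposal Y: {Irby}: #1→Irby 3·9=27, #2→Irby 13·25=325, #3→Irby 3·22=66, #4→Irby 7·21=147, #5→Irby 2·17=34, #6→Irby 7·4=28. Service 627; fixed 647; total 1274.
Difference: |1669 − 1274| = 395.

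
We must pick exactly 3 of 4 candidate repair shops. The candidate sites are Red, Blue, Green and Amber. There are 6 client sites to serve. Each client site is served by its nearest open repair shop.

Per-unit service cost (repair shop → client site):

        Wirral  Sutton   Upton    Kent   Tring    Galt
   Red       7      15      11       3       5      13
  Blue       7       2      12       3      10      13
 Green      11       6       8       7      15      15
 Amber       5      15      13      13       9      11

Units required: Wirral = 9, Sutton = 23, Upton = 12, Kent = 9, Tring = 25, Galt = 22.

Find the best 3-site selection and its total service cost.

With exactly 3 open, each client site uses its cheapest among the chosen.
{Red, Blue, Amber}: Wirral→Amber 5·9=45, Sutton→Blue 2·23=46, Upton→Red 11·12=132, Kent→Red 3·9=27, Tring→Red 5·25=125, Galt→Amber 11·22=242. Service cost 617.
{Red, Blue, Green}: service cost 643
{Red, Green, Amber}: service cost 673
Among all 4 size-3 choices, {Red, Blue, Amber} is lowest.

Choose Red, Blue and Amber; total service cost 617.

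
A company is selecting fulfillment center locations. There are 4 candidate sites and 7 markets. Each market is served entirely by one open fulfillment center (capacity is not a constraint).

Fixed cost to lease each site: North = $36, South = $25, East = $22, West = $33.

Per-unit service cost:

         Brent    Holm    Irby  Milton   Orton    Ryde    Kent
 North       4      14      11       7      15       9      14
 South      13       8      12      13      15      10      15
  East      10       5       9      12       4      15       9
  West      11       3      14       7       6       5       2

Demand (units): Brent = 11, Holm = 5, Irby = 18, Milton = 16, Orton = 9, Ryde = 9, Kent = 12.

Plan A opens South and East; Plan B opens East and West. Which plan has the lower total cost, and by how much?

Plan A: {South, East}: Brent→East 10·11=110, Holm→East 5·5=25, Irby→East 9·18=162, Milton→East 12·16=192, Orton→East 4·9=36, Ryde→South 10·9=90, Kent→East 9·12=108. Service 723; fixed 47; total 770.
Plan B: {East, West}: Brent→East 10·11=110, Holm→West 3·5=15, Irby→East 9·18=162, Milton→West 7·16=112, Orton→East 4·9=36, Ryde→West 5·9=45, Kent→West 2·12=24. Service 504; fixed 55; total 559.
Difference: |770 − 559| = 211.

Plan B is cheaper by 211.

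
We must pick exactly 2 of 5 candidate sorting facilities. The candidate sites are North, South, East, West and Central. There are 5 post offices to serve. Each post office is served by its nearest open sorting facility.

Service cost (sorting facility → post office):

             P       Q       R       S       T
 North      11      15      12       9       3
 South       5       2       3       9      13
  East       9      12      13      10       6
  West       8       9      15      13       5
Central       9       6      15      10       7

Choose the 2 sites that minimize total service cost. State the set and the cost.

Choose North and South; total service cost 22.

With exactly 2 open, each post office uses its cheapest among the chosen.
{North, South}: P→South 5, Q→South 2, R→South 3, S→North 9, T→North 3. Service cost 22.
{South, West}: service cost 24
{South, East}: service cost 25
Among all 10 size-2 choices, {North, South} is lowest.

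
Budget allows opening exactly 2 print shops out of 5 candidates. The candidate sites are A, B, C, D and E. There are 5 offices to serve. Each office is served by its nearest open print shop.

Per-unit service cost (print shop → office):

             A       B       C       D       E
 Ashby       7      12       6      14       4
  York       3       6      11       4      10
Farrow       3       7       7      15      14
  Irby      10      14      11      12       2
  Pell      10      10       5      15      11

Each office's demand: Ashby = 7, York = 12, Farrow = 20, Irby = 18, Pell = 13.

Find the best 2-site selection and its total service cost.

With exactly 2 open, each office uses its cheapest among the chosen.
{A, E}: Ashby→E 4·7=28, York→A 3·12=36, Farrow→A 3·20=60, Irby→E 2·18=36, Pell→A 10·13=130. Service cost 290.
{A, C}: service cost 383
{C, E}: service cost 389
Among all 10 size-2 choices, {A, E} is lowest.

Choose A and E; total service cost 290.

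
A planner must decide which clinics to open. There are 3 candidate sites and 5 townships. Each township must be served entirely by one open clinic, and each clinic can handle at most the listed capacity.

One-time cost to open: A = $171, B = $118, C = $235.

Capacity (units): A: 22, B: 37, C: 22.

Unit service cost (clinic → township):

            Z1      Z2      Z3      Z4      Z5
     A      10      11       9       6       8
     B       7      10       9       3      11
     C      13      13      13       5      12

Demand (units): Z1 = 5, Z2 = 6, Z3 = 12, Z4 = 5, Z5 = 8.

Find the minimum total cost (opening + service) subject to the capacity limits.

Minimum total cost: 424

Open {B}: Z1→B 7·5=35, Z2→B 10·6=60, Z3→B 9·12=108, Z4→B 3·5=15, Z5→B 11·8=88.
Loads: B carries 36/37. Service 306; fixed 118; total 424.
Next best feasible plan costs 571.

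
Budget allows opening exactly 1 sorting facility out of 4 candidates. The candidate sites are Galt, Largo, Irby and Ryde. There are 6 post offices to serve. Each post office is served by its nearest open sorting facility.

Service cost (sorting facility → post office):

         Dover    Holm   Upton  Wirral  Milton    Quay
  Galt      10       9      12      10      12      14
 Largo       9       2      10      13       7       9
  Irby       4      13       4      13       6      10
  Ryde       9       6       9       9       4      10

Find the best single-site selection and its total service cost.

Choose Ryde only; total service cost 47.

With exactly 1 open, each post office uses its cheapest among the chosen.
{Ryde}: Dover→Ryde 9, Holm→Ryde 6, Upton→Ryde 9, Wirral→Ryde 9, Milton→Ryde 4, Quay→Ryde 10. Service cost 47.
{Largo}: service cost 50
{Irby}: service cost 50
Among all 4 size-1 choices, {Ryde} is lowest.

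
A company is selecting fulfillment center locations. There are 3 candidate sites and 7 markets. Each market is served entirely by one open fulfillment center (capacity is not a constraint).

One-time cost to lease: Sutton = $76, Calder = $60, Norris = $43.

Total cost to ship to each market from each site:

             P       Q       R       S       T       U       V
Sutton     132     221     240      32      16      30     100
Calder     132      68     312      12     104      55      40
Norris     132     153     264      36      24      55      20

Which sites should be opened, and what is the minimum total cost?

Open Sutton and Calder; minimum total cost 674.

For any fixed open set, each market goes to its cheapest open site; total = fixed + service.
{Sutton, Calder}: P→Sutton 132, Q→Calder 68, R→Sutton 240, S→Calder 12, T→Sutton 16, U→Sutton 30, V→Calder 40. Service 538; fixed 136; total 674.
{Calder, Norris}: P→Calder 132, Q→Calder 68, R→Norris 264, S→Calder 12, T→Norris 24, U→Calder 55, V→Norris 20. Service 575; fixed 103; total 678.
{Sutton, Calder, Norris}: P→Sutton 132, Q→Calder 68, R→Sutton 240, S→Calder 12, T→Sutton 16, U→Sutton 30, V→Norris 20. Service 518; fixed 179; total 697.
{Norris}: service 684 + fixed 43 = 727
(All 7 nonempty subsets were checked; Sutton and Calder is lowest.)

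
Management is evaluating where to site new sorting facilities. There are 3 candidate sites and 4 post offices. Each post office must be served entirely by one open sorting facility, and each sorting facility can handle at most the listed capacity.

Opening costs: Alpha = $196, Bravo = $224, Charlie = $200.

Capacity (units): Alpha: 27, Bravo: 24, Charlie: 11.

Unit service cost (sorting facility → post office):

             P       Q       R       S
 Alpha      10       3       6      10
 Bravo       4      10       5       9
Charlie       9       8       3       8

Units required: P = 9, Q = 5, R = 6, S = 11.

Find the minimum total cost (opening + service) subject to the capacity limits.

Open {Alpha, Bravo}: P→Bravo 4·9=36, Q→Alpha 3·5=15, R→Alpha 6·6=36, S→Bravo 9·11=99.
Loads: Alpha carries 11/27, Bravo carries 20/24. Service 186; fixed 420; total 606.
Next best feasible plan costs 611.

Minimum total cost: 606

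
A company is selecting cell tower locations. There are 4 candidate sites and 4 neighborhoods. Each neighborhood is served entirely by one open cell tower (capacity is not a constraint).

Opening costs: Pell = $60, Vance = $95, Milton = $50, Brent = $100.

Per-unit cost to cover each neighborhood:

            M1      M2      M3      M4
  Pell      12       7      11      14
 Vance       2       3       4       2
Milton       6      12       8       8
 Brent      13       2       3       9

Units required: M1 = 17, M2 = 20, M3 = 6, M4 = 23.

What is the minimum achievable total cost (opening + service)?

For any fixed open set, each neighborhood goes to its cheapest open site; total = fixed + service.
{Vance}: M1→Vance 2·17=34, M2→Vance 3·20=60, M3→Vance 4·6=24, M4→Vance 2·23=46. Service 164; fixed 95; total 259.
{Vance, Milton}: service 164 + fixed 145 = 309
{Pell, Vance}: service 164 + fixed 155 = 319
{Pell, Vance, Milton, Brent}: service 138 + fixed 305 = 443
(All 15 nonempty subsets were checked; Vance only is lowest.)

Minimum total cost: 259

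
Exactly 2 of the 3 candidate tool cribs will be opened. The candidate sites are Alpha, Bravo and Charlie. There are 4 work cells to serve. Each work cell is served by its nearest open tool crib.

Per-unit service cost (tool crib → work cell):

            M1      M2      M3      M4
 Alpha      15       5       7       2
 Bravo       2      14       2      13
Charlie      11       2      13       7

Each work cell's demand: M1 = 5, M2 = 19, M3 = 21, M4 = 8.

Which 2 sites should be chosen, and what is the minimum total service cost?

Choose Bravo and Charlie; total service cost 146.

With exactly 2 open, each work cell uses its cheapest among the chosen.
{Bravo, Charlie}: M1→Bravo 2·5=10, M2→Charlie 2·19=38, M3→Bravo 2·21=42, M4→Charlie 7·8=56. Service cost 146.
{Alpha, Bravo}: service cost 163
{Alpha, Charlie}: service cost 256
Among all 3 size-2 choices, {Bravo, Charlie} is lowest.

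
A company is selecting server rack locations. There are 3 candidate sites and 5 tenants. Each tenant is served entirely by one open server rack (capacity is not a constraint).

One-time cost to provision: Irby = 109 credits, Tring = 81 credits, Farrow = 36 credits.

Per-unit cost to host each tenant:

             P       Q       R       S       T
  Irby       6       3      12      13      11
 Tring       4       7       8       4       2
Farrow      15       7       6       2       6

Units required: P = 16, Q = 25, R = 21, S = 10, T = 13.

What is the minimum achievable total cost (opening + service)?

For any fixed open set, each tenant goes to its cheapest open site; total = fixed + service.
{Tring, Farrow}: P→Tring 4·16=64, Q→Tring 7·25=175, R→Farrow 6·21=126, S→Farrow 2·10=20, T→Tring 2·13=26. Service 411; fixed 117; total 528.
{Irby, Tring, Farrow}: P→Tring 4·16=64, Q→Irby 3·25=75, R→Farrow 6·21=126, S→Farrow 2·10=20, T→Tring 2·13=26. Service 311; fixed 226; total 537.
{Irby, Farrow}: P→Irby 6·16=96, Q→Irby 3·25=75, R→Farrow 6·21=126, S→Farrow 2·10=20, T→Farrow 6·13=78. Service 395; fixed 145; total 540.
{Farrow}: service 639 + fixed 36 = 675
(All 7 nonempty subsets were checked; Tring and Farrow is lowest.)

Minimum total cost: 528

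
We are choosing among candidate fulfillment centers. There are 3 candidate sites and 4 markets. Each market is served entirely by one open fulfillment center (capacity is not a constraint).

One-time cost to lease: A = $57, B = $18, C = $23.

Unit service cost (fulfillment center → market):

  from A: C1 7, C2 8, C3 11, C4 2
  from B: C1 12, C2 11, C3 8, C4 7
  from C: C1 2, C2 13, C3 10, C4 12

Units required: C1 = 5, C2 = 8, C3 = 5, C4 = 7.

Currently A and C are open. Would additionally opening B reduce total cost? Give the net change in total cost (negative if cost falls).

No — net change +8 (cost rises by 8).

Current service cost with {A, C}: 138.
Adding B: each market re-picks its cheapest; new service cost 128, saving 10.
Extra fixed cost: 18. Net change = 18 − 10 = 8.
(Totals: 218 → 226.)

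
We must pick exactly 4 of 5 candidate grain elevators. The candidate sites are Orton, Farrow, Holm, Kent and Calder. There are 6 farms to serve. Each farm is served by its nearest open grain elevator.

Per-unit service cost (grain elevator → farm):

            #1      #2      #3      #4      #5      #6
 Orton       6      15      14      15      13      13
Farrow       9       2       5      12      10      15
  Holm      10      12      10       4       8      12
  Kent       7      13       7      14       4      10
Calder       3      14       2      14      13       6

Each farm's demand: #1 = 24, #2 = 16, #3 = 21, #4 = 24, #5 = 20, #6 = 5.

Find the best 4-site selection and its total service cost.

With exactly 4 open, each farm uses its cheapest among the chosen.
{Farrow, Holm, Kent, Calder}: #1→Calder 3·24=72, #2→Farrow 2·16=32, #3→Calder 2·21=42, #4→Holm 4·24=96, #5→Kent 4·20=80, #6→Calder 6·5=30. Service cost 352.
{Orton, Farrow, Holm, Calder}: service cost 432
{Orton, Farrow, Holm, Kent}: service cost 507
Among all 5 size-4 choices, {Farrow, Holm, Kent, Calder} is lowest.

Choose Farrow, Holm, Kent and Calder; total service cost 352.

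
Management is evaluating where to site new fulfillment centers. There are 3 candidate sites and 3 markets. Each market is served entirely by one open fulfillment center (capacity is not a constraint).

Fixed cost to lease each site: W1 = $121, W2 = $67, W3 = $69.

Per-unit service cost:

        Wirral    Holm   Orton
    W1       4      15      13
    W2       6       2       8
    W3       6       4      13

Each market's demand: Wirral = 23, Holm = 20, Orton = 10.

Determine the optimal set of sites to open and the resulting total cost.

Open W2 only; minimum total cost 325.

For any fixed open set, each market goes to its cheapest open site; total = fixed + service.
{W2}: Wirral→W2 6·23=138, Holm→W2 2·20=40, Orton→W2 8·10=80. Service 258; fixed 67; total 325.
{W2, W3}: Wirral→W2 6·23=138, Holm→W2 2·20=40, Orton→W2 8·10=80. Service 258; fixed 136; total 394.
{W1, W2}: Wirral→W1 4·23=92, Holm→W2 2·20=40, Orton→W2 8·10=80. Service 212; fixed 188; total 400.
{W1, W2, W3}: service 212 + fixed 257 = 469
No other subset beats 325.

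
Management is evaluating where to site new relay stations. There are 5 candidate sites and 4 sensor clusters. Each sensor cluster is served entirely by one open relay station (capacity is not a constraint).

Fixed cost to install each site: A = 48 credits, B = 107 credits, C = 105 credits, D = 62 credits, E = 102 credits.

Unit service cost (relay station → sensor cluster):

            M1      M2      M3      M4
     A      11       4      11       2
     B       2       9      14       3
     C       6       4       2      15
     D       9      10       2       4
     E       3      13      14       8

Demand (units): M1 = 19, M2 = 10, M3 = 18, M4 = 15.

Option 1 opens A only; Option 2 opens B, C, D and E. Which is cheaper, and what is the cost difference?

Option 1: {A}: M1→A 11·19=209, M2→A 4·10=40, M3→A 11·18=198, M4→A 2·15=30. Service 477; fixed 48; total 525.
Option 2: {B, C, D, E}: M1→B 2·19=38, M2→C 4·10=40, M3→C 2·18=36, M4→B 3·15=45. Service 159; fixed 376; total 535.
Difference: |525 − 535| = 10.

Option 1 is cheaper by 10.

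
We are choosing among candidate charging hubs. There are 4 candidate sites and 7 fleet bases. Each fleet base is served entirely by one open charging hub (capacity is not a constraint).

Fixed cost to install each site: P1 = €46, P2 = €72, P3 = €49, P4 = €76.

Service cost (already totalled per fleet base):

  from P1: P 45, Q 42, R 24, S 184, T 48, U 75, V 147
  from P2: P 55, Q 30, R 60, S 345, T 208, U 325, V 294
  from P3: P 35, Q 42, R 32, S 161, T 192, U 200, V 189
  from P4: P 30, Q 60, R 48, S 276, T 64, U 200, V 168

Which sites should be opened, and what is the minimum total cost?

For any fixed open set, each fleet base goes to its cheapest open site; total = fixed + service.
{P1}: P→P1 45, Q→P1 42, R→P1 24, S→P1 184, T→P1 48, U→P1 75, V→P1 147. Service 565; fixed 46; total 611.
{P1, P3}: P→P3 35, Q→P1 42, R→P1 24, S→P3 161, T→P1 48, U→P1 75, V→P1 147. Service 532; fixed 95; total 627.
{P1, P2}: P→P1 45, Q→P2 30, R→P1 24, S→P1 184, T→P1 48, U→P1 75, V→P1 147. Service 553; fixed 118; total 671.
{P1, P2, P3, P4}: P→P4 30, Q→P2 30, R→P1 24, S→P3 161, T→P1 48, U→P1 75, V→P1 147. Service 515; fixed 243; total 758.
No other subset beats 611.

Open P1 only; minimum total cost 611.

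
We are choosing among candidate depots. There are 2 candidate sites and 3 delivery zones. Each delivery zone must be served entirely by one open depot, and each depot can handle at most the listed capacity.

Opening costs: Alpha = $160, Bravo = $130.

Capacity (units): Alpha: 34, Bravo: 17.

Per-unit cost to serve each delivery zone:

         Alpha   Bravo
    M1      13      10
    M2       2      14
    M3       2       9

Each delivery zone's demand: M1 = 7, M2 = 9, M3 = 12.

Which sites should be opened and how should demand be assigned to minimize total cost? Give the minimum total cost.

Minimum total cost: 293

Open {Alpha}: M1→Alpha 13·7=91, M2→Alpha 2·9=18, M3→Alpha 2·12=24.
Loads: Alpha carries 28/34. Service 133; fixed 160; total 293.
Next best feasible plan costs 402.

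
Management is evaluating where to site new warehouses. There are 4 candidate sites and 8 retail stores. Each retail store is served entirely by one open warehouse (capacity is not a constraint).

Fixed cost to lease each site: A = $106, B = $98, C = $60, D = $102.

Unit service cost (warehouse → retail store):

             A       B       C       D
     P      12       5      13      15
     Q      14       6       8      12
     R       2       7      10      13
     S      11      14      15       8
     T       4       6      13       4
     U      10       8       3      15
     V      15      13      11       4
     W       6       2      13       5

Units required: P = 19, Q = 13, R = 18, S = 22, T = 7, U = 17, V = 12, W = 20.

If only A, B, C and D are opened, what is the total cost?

Total cost: 918

Each retail store is assigned to its cheapest site among the open ones.
{A, B, C, D}: P→B 5·19=95, Q→B 6·13=78, R→A 2·18=36, S→D 8·22=176, T→A 4·7=28, U→C 3·17=51, V→D 4·12=48, W→B 2·20=40. Service 552; fixed 366; total 918.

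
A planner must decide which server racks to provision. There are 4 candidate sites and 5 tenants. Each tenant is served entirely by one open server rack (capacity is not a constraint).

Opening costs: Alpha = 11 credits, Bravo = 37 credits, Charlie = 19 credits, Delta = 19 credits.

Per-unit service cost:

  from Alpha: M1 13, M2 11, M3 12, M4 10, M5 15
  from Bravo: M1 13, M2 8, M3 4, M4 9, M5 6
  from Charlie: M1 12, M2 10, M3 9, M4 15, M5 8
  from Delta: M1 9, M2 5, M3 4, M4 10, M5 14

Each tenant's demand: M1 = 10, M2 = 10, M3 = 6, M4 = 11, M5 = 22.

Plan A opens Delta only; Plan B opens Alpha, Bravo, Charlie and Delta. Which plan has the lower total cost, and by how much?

Plan B is cheaper by 120.

Plan A: {Delta}: M1→Delta 9·10=90, M2→Delta 5·10=50, M3→Delta 4·6=24, M4→Delta 10·11=110, M5→Delta 14·22=308. Service 582; fixed 19; total 601.
Plan B: {Alpha, Bravo, Charlie, Delta}: M1→Delta 9·10=90, M2→Delta 5·10=50, M3→Bravo 4·6=24, M4→Bravo 9·11=99, M5→Bravo 6·22=132. Service 395; fixed 86; total 481.
Difference: |601 − 481| = 120.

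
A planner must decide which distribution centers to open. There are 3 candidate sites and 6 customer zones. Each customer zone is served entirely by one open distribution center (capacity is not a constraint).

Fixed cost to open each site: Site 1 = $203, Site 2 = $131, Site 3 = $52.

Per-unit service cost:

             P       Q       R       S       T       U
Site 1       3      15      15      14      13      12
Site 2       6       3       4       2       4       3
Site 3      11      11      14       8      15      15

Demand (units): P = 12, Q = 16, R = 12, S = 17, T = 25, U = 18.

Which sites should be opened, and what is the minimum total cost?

Open Site 2 only; minimum total cost 487.

For any fixed open set, each customer zone goes to its cheapest open site; total = fixed + service.
{Site 2}: P→Site 2 6·12=72, Q→Site 2 3·16=48, R→Site 2 4·12=48, S→Site 2 2·17=34, T→Site 2 4·25=100, U→Site 2 3·18=54. Service 356; fixed 131; total 487.
{Site 2, Site 3}: service 356 + fixed 183 = 539
{Site 1, Site 2}: service 320 + fixed 334 = 654
{Site 1, Site 2, Site 3}: P→Site 1 3·12=36, Q→Site 2 3·16=48, R→Site 2 4·12=48, S→Site 2 2·17=34, T→Site 2 4·25=100, U→Site 2 3·18=54. Service 320; fixed 386; total 706.
(All 7 nonempty subsets were checked; Site 2 only is lowest.)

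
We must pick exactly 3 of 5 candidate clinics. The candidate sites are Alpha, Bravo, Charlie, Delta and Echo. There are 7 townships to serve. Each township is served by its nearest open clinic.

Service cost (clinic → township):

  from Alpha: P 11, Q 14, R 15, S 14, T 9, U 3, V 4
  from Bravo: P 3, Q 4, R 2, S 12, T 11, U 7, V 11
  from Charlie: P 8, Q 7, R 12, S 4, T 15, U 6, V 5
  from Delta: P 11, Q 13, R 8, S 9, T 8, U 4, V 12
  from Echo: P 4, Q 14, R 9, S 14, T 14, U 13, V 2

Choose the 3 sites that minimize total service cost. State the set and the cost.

With exactly 3 open, each township uses its cheapest among the chosen.
{Alpha, Bravo, Charlie}: P→Bravo 3, Q→Bravo 4, R→Bravo 2, S→Charlie 4, T→Alpha 9, U→Alpha 3, V→Alpha 4. Service cost 29.
{Bravo, Charlie, Delta}: service cost 30
{Bravo, Charlie, Echo}: service cost 32
Among all 10 size-3 choices, {Alpha, Bravo, Charlie} is lowest.

Choose Alpha, Bravo and Charlie; total service cost 29.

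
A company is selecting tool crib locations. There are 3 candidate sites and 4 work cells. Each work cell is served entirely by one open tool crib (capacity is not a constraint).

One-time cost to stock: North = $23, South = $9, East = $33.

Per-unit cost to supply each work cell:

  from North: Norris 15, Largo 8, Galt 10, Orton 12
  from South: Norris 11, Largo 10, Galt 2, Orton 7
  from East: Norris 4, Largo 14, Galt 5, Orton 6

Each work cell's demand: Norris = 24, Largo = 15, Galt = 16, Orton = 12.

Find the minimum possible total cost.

For any fixed open set, each work cell goes to its cheapest open site; total = fixed + service.
{North, South, East}: Norris→East 4·24=96, Largo→North 8·15=120, Galt→South 2·16=32, Orton→East 6·12=72. Service 320; fixed 65; total 385.
{South, East}: Norris→East 4·24=96, Largo→South 10·15=150, Galt→South 2·16=32, Orton→East 6·12=72. Service 350; fixed 42; total 392.
{North, East}: Norris→East 4·24=96, Largo→North 8·15=120, Galt→East 5·16=80, Orton→East 6·12=72. Service 368; fixed 56; total 424.
{South}: service 530 + fixed 9 = 539
(All 7 nonempty subsets were checked; North, South and East is lowest.)

Minimum total cost: 385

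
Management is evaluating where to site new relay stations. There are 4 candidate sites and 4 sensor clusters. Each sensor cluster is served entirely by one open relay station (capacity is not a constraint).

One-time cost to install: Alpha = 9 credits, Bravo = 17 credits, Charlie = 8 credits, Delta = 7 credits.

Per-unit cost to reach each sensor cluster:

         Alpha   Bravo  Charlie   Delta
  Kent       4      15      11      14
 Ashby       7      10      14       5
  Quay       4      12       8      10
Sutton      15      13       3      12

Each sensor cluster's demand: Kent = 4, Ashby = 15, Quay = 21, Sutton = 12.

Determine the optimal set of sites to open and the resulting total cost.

For any fixed open set, each sensor cluster goes to its cheapest open site; total = fixed + service.
{Alpha, Charlie, Delta}: Kent→Alpha 4·4=16, Ashby→Delta 5·15=75, Quay→Alpha 4·21=84, Sutton→Charlie 3·12=36. Service 211; fixed 24; total 235.
{Alpha, Bravo, Charlie, Delta}: service 211 + fixed 41 = 252
{Alpha, Charlie}: service 241 + fixed 17 = 258
{Delta}: service 485 + fixed 7 = 492
No other subset beats 235.

Open Alpha, Charlie and Delta; minimum total cost 235.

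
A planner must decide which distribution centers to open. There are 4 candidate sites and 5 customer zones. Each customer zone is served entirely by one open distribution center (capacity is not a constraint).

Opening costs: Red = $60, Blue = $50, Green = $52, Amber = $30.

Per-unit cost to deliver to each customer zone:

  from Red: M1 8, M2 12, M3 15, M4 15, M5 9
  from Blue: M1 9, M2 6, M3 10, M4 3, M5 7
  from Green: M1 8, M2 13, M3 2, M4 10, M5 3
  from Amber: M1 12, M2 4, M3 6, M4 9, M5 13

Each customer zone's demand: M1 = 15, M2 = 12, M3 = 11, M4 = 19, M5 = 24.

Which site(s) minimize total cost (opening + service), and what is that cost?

Open Blue and Green; minimum total cost 445.

For any fixed open set, each customer zone goes to its cheapest open site; total = fixed + service.
{Blue, Green}: M1→Green 8·15=120, M2→Blue 6·12=72, M3→Green 2·11=22, M4→Blue 3·19=57, M5→Green 3·24=72. Service 343; fixed 102; total 445.
{Blue, Green, Amber}: service 319 + fixed 132 = 451
{Red, Blue, Green}: M1→Red 8·15=120, M2→Blue 6·12=72, M3→Green 2·11=22, M4→Blue 3·19=57, M5→Green 3·24=72. Service 343; fixed 162; total 505.
{Red, Blue, Green, Amber}: M1→Red 8·15=120, M2→Amber 4·12=48, M3→Green 2·11=22, M4→Blue 3·19=57, M5→Green 3·24=72. Service 319; fixed 192; total 511.
No other subset beats 445.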